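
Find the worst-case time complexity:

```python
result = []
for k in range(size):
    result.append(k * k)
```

Time complexity: O(n).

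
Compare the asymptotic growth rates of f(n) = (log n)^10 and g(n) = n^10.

g(n) = n^10 grows faster: any positive polynomial dominates any polylog.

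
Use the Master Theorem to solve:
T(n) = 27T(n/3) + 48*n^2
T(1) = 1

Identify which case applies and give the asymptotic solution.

a=27, b=3, f(n)=48*n^2.
log_3(27) = 3 > 2.
Since f(n) = O(n^2) is polynomially smaller than n^3, Case 1 applies.
T(n) = Theta(n^3).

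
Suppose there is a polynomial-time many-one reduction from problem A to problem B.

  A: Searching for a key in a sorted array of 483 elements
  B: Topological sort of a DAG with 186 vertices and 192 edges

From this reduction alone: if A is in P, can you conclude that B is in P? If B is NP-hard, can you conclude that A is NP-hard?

A poly-time reduction A <=_p B transfers tractability DOWN (B easy => A easy) and hardness UP (A hard => B hard), not the reverse.
From A in P, the reduction alone does NOT give B in P: any problem in P trivially reduces to SAT, yet SAT is not known to be in P.
From B NP-hard, the reduction alone does NOT give A NP-hard: again, easy problems reduce to hard ones.
(Here in fact A is P and B is P.)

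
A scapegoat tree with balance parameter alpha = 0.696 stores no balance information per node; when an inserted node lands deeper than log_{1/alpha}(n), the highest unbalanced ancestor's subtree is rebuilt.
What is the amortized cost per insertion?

Search/insert path is O(log n). A rebuild of a subtree of size s costs O(s), but with alpha = 0.696 at least Omega(s) insertions must have occurred in that subtree since its last rebuild. Charging O(1) of the rebuild to each such insertion gives O(log n) amortized.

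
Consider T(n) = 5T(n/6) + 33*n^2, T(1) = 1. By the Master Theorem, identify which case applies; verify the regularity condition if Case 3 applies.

a=5, b=6, f(n)=33*n^2.
log_6(5) = 0.8982 < 2.
f(n) = Omega(n^(0.8982+epsilon)) for some epsilon > 0, so Case 3 is the candidate.
Regularity: a*f(n/b) = 5*33*(n/6)^2 = (5/36)*33*n^2 <= c*f(n) with c = 5/36 < 1. Satisfied.
Case 3: T(n) = Theta(n^2).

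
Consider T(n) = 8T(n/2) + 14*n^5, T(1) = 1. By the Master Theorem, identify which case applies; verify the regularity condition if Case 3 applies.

a=8, b=2, f(n)=14*n^5.
log_2(8) = 3 < 5.
f(n) = Omega(n^(3+epsilon)) for some epsilon > 0, so Case 3 is the candidate.
Regularity: a*f(n/b) = 8*14*(n/2)^5 = (8/32)*14*n^5 <= c*f(n) with c = 8/32 < 1. Satisfied.
Case 3: T(n) = Theta(n^5).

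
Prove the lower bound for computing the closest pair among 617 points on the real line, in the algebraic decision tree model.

Reduction from element distinctness: given 617 reals, the closest-pair distance is 0 iff two are equal. Element distinctness has an Omega(n log n) lower bound in the algebraic decision tree model (Ben-Or). Therefore closest pair on a line also requires Omega(n log n). Sorting then a linear scan achieves this.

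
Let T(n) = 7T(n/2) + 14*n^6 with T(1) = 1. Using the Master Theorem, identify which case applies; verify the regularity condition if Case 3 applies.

a=7, b=2, f(n)=14*n^6.
log_2(7) = 2.807 < 6.
f(n) = Omega(n^(2.807+epsilon)) for some epsilon > 0, so Case 3 is the candidate.
Regularity: a*f(n/b) = 7*14*(n/2)^6 = (7/64)*14*n^6 <= c*f(n) with c = 7/64 < 1. Satisfied.
Case 3: T(n) = Theta(n^6).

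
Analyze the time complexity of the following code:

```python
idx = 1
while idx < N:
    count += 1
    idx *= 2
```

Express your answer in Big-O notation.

Time complexity: O(log n).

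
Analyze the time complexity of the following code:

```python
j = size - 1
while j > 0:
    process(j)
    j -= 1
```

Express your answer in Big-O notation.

Time complexity: O(n).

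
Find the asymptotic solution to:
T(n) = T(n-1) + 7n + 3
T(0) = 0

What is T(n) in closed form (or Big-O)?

Dominant term in sum is 7*sum(i, i=1..n) = 7*n*(n+1)/2 = O(n^2).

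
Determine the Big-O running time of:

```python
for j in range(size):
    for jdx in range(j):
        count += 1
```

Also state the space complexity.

Time complexity: O(n^2).
Space complexity: O(1).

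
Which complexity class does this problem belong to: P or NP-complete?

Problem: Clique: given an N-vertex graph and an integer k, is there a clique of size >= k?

This problem is NP-complete: complement of Independent Set / Vertex Cover (with k part of the input).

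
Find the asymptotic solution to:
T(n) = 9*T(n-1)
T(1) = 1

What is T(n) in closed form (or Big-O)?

Each step multiplies by 9. T(n) = T(1)*9^(n-1) = 9^(n-1).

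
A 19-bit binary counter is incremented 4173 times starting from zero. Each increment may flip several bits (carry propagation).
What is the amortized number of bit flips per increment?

Bit i flips on every 2^i-th increment, so over 4173 increments bit i flips floor(4173/2^i) times. Summing over i: total flips < 2 * 4173. Amortized: < 2 = O(1) per increment.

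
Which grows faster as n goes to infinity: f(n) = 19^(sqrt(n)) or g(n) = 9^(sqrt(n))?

f(n) = 19^(sqrt(n)) grows faster: ratio is (19/9)^(sqrt(n)) -> infinity since 19/9 > 1.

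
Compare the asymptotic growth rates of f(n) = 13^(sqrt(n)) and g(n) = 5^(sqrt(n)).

f(n) = 13^(sqrt(n)) grows faster: ratio is (13/5)^(sqrt(n)) -> infinity since 13/5 > 1.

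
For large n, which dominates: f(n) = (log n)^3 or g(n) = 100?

f(n) = (log n)^3 grows faster: any unbounded function dominates a constant.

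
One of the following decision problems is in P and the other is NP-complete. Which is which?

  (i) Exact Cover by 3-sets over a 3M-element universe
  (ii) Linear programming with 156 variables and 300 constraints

(i) is NP-complete: one of Karp's 21 NP-complete problems.
(ii) is P: the ellipsoid and interior-point methods run in polynomial time.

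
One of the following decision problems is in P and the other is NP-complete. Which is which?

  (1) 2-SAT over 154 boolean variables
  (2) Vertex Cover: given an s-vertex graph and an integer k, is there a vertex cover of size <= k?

(1) is P: 2-SAT is solvable in linear time via implication-graph SCCs.
(2) is NP-complete: one of Karp's 21 NP-complete problems (with k part of the input; for any fixed constant k it is in P).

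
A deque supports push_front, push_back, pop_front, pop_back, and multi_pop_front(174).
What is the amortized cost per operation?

Assign 2 credits to each push operation. A pop uses 1 saved credit. multi_pop_front(174) uses up to 174 saved credits from previous pushes. Credits never go negative. Amortized cost is O(1).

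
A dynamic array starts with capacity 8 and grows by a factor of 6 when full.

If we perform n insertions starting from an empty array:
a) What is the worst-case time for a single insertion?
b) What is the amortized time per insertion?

(a) Worst-case single insertion: O(n) -- when the array is full at capacity c, the resize copies all c elements, and c can be Theta(n).
(b) Resizes happen at sizes 8, 48, 288, ... Total copy cost for n insertions: 8 + 48 + ... = O(n) (geometric series with ratio 1/6). Amortized cost per insertion: O(n)/n = O(1).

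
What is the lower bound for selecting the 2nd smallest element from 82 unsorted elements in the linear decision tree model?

Selecting the 2nd smallest of 82 elements requires Omega(n) comparisons. Every element must be compared at least once. The BFPRT algorithm achieves O(n), making this tight.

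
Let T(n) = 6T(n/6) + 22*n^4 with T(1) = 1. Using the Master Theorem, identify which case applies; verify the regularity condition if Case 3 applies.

a=6, b=6, f(n)=22*n^4.
log_6(6) = 1 < 4.
f(n) = Omega(n^(1+epsilon)) for some epsilon > 0, so Case 3 is the candidate.
Regularity: a*f(n/b) = 6*22*(n/6)^4 = (6/1296)*22*n^4 <= c*f(n) with c = 6/1296 < 1. Satisfied.
Case 3: T(n) = Theta(n^4).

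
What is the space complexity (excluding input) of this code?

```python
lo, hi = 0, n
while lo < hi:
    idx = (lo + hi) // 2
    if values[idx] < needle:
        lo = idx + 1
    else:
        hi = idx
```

Space complexity: O(1).
Only a constant amount of auxiliary storage is used; nothing grows with n.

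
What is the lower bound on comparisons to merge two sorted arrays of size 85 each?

To merge two sorted arrays of size 85, we need at least 169 comparisons in the worst case. An adversary can force every element to be compared.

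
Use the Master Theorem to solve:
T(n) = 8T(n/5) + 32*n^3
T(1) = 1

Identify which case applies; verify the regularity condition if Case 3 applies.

a=8, b=5, f(n)=32*n^3.
log_5(8) = 1.292 < 3.
f(n) = Omega(n^(1.292+epsilon)) for some epsilon > 0, so Case 3 is the candidate.
Regularity: a*f(n/b) = 8*32*(n/5)^3 = (8/125)*32*n^3 <= c*f(n) with c = 8/125 < 1. Satisfied.
Case 3: T(n) = Theta(n^3).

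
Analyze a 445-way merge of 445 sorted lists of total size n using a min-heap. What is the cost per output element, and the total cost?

Maintain a min-heap of size 445 holding the current head of each list. Each output step does one extract-min (O(log 445)) and one insert of that list's next element (O(log 445)). Each of the n elements passes through the heap exactly once, so the total cost is O(n log 445), i.e. O(log 445) per output element.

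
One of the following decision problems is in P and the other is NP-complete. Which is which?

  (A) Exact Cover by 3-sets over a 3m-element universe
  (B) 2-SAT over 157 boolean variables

(A) is NP-complete: one of Karp's 21 NP-complete problems.
(B) is P: 2-SAT is solvable in linear time via implication-graph SCCs.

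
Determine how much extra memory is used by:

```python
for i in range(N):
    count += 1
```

Space complexity: O(1).
Only a constant amount of auxiliary storage is used; nothing grows with n.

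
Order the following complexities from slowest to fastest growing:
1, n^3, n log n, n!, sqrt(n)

Ordered by growth rate: 1 < sqrt(n) < n log n < n^3 < n!.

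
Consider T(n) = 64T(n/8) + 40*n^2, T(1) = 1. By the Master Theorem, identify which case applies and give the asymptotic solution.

a=64, b=8, f(n)=40*n^2.
log_8(64) = 2, so n^(log_b(a)) = n^2.
f(n) = Theta(n^2), so Case 2 applies.
T(n) = Theta(n^2 log n).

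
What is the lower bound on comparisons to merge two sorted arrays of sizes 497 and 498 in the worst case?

Adversary: with |497 - 498| <= 1 the inputs can be fully interleaved so that every adjacent pair in the merged output comes from different arrays. Then each of the 994 adjacent pairs must be directly compared, or the algorithm cannot determine their relative order. Standard merge meets this bound.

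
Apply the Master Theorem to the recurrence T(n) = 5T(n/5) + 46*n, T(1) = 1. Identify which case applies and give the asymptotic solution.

a=5, b=5, f(n)=46*n.
log_5(5) = 1, so n^(log_b(a)) = n.
f(n) = Theta(n), so Case 2 applies.
T(n) = Theta(n log n).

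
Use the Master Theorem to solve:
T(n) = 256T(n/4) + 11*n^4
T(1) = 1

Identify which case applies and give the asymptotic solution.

a=256, b=4, f(n)=11*n^4.
log_4(256) = 4, so n^(log_b(a)) = n^4.
f(n) = Theta(n^4), so Case 2 applies.
T(n) = Theta(n^4 log n).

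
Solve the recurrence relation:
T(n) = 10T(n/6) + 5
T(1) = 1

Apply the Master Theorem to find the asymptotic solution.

a=10, b=6, f(n)=5. log_6(10) = 1.285. Case 1 of Master Theorem: T(n) = O(n^1.285).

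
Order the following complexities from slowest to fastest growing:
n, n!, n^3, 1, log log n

Ordered by growth rate: 1 < log log n < n < n^3 < n!.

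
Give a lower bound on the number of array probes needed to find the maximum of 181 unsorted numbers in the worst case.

Adversary: any unprobed cell could hold a value larger than everything seen so far. If fewer than 181 cells are probed, the adversary places the max in an unprobed cell. So all 181 cells must be examined; together with 181-1 comparisons this is tight.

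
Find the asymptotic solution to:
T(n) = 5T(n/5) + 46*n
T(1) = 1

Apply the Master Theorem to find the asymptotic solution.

a=5, b=5, f(n)=46*n. log_5(5) = 1. Case 2: T(n) = O(n log n).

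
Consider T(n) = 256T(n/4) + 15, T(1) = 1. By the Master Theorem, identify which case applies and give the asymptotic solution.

a=256, b=4, f(n)=15.
log_4(256) = 4 > 0.
Since f(n) = O(n^0) is polynomially smaller than n^4, Case 1 applies.
T(n) = Theta(n^4).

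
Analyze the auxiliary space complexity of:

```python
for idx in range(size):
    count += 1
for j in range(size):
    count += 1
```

Space complexity: O(1).
Only a constant amount of auxiliary storage is used; nothing grows with n.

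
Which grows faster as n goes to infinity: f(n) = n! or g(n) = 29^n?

f(n) = n! grows faster: n!/29^n -> infinity by Stirling.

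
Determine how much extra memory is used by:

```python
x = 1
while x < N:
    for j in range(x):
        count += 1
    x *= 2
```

Space complexity: O(1).
Only a constant amount of auxiliary storage is used; nothing grows with n.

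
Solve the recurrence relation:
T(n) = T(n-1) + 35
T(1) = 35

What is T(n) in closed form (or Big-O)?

Unrolling: T(n) = T(n-1) + 35 = T(n-2) + 2*35 = ... = T(1) + (n-1)*35 = 35 + (n-1)*35 = 35n.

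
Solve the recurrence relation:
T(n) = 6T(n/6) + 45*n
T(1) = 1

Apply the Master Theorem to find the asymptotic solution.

a=6, b=6, f(n)=45*n. log_6(6) = 1. Case 2: T(n) = O(n log n).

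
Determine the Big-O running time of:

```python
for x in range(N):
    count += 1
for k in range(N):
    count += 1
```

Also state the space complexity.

Time complexity: O(n).
Space complexity: O(1).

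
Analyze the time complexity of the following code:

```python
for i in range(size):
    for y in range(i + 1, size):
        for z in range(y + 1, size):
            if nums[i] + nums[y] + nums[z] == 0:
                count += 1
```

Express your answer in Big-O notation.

Time complexity: O(n^3).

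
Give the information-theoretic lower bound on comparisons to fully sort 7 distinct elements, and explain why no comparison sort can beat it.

A comparison sort is a binary decision tree whose leaves are the 7! = 5040 possible output permutations. A binary tree with L leaves has height >= ceil(log_2(L)). So any comparison sort needs >= ceil(log_2(7!)) = 13 comparisons in the worst case.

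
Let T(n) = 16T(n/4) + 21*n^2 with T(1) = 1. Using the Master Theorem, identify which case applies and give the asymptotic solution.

a=16, b=4, f(n)=21*n^2.
log_4(16) = 2, so n^(log_b(a)) = n^2.
f(n) = Theta(n^2), so Case 2 applies.
T(n) = Theta(n^2 log n).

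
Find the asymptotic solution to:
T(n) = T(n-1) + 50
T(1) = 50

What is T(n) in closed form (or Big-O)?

Unrolling: T(n) = T(n-1) + 50 = T(n-2) + 2*50 = ... = T(1) + (n-1)*50 = 50 + (n-1)*50 = 50n.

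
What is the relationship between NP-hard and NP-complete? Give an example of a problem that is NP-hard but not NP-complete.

NP-hard: at least as hard as any NP problem (but need not be in NP). NP-complete = NP-hard intersection NP. The Halting Problem is NP-hard but undecidable (not in NP). The optimization version of TSP is NP-hard but not a decision problem.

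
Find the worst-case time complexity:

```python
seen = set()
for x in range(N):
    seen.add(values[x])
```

Time complexity: O(n).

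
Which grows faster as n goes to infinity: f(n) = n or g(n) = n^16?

g(n) = n^16 grows faster: n^16/n = n^15 -> infinity.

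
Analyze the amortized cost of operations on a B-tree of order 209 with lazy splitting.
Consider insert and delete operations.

In a B-tree of order 209, a node splits when it has 209 keys. With lazy splitting, we use potential Phi = number of full nodes + number of near-empty nodes. Each split costs O(1) but reduces potential. Between splits, at least 104 insertions must occur in that node. Amortized structural cost is O(1) per operation, plus O(log_209 n) traversal.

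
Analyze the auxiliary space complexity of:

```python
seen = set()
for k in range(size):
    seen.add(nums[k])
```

Space complexity: O(n).
Auxiliary storage grows linearly with the input size n in the worst case.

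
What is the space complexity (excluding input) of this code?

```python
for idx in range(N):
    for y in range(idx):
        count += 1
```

Space complexity: O(1).
Only a constant amount of auxiliary storage is used; nothing grows with n.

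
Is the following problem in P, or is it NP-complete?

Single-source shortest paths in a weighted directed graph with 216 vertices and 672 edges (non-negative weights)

This problem is in P: Dijkstra's algorithm runs in O((V+E) log V).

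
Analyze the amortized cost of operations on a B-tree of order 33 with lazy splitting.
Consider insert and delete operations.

In a B-tree of order 33, a node splits when it has 33 keys. With lazy splitting, we use potential Phi = number of full nodes + number of near-empty nodes. Each split costs O(1) but reduces potential. Between splits, at least 16 insertions must occur in that node. Amortized structural cost is O(1) per operation, plus O(log_33 n) traversal.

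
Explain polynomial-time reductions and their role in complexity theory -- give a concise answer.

A poly-time reduction from A to B transforms any instance of A into an instance of B in polynomial time. If A reduces to B and B is in P, then A is in P. If A is NP-hard and A reduces to B, then B is NP-hard. Reductions transfer hardness upward and tractability downward.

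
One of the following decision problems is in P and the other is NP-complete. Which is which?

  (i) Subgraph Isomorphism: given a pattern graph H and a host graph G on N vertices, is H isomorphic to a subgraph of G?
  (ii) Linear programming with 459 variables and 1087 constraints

(i) is NP-complete: generalizes Clique and Hamiltonian Path (pattern size is part of the input).
(ii) is P: the ellipsoid and interior-point methods run in polynomial time.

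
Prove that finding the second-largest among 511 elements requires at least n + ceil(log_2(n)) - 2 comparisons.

Lower bound (adversary): identifying the maximum requires 511-1 comparisons (each eliminates one candidate). Assign weight 1 to each element; on each comparison the adversary lets the heavier side win and gives it the loser's weight. The max ends with weight 511, but each comparison it wins at most doubles its weight, so the max must win >= ceil(log_2(511)) = 9 comparisons. The second-largest is one of those 9 direct losers to the max, and identifying which one is largest needs >= 9-1 further comparisons. Total >= 511-1 + 9-1 = 518.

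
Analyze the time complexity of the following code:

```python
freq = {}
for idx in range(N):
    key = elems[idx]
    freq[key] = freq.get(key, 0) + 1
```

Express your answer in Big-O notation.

Time complexity: O(n).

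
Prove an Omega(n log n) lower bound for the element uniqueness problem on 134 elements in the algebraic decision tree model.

In the algebraic decision tree model, element uniqueness on 134 elements is equivalent to determining which cell of an arrangement of C(134,2) = 8911 hyperplanes x_i = x_j contains the input point. Ben-Or's theorem shows this requires Omega(n log n).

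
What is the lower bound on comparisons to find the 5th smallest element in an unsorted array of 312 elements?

Finding the 5th smallest of 312 elements requires Omega(n) comparisons. Every element must participate in at least one comparison; otherwise it could be the 5th smallest.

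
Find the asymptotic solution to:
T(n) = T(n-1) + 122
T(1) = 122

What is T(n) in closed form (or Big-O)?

Unrolling: T(n) = T(n-1) + 122 = T(n-2) + 2*122 = ... = T(1) + (n-1)*122 = 122 + (n-1)*122 = 122n.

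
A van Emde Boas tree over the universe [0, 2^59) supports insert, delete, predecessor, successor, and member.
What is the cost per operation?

vEB recursively partitions [0, 576460752303423488) into sqrt(u) clusters of size sqrt(u). Each operation recurses into either one cluster or the summary, never both: T(u) = T(sqrt(u)) + O(1) => T(u) = O(log log u) = O(log 59). This is worst-case, not just amortized.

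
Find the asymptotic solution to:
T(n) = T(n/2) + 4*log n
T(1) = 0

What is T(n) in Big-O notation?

Each of the log_2(n) levels adds O(log n). T(n) = O(log^2 n).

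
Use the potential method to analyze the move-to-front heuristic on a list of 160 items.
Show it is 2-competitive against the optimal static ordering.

Let Phi = number of inversions between the MTF list and the optimal static list (0 <= Phi <= C(160,2)). Accessing an element at MTF position k and optimal position j: the move-to-front destroys all k-1 inversions in front of it that are not in front in optimal (>= k-j of them) and creates at most j-1 new ones. Amortized cost <= k + (j-1) - (k-j) = 2j - 1 <= 2 * optimal cost.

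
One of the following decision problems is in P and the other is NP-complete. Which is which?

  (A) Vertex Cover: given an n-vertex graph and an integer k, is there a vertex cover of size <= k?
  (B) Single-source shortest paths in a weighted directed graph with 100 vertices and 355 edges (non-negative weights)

(A) is NP-complete: one of Karp's 21 NP-complete problems (with k part of the input; for any fixed constant k it is in P).
(B) is P: Dijkstra's algorithm runs in O((V+E) log V).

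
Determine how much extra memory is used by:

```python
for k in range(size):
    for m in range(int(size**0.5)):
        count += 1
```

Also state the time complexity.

Space complexity: O(1).
Only a constant amount of auxiliary storage is used; nothing grows with n.
Time complexity: O(n * sqrt(n)).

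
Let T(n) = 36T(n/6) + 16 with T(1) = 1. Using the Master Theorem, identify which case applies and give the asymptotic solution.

a=36, b=6, f(n)=16.
log_6(36) = 2 > 0.
Since f(n) = O(n^0) is polynomially smaller than n^2, Case 1 applies.
T(n) = Theta(n^2).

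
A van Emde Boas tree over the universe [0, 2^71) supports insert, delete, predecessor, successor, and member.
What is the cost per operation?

vEB recursively partitions [0, 2361183241434822606848) into sqrt(u) clusters of size sqrt(u). Each operation recurses into either one cluster or the summary, never both: T(u) = T(sqrt(u)) + O(1) => T(u) = O(log log u) = O(log 71). This is worst-case, not just amortized.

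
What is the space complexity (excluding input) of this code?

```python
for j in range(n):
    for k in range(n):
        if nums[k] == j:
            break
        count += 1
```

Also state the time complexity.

Space complexity: O(1).
Only a constant amount of auxiliary storage is used; nothing grows with n.
Time complexity: O(n^2).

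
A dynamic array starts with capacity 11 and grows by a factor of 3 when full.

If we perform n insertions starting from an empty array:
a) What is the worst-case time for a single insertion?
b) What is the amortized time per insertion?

(a) Worst-case single insertion: O(n) -- when the array is full at capacity c, the resize copies all c elements, and c can be Theta(n).
(b) Resizes happen at sizes 11, 33, 99, ... Total copy cost for n insertions: 11 + 33 + ... = O(n) (geometric series with ratio 1/3). Amortized cost per insertion: O(n)/n = O(1).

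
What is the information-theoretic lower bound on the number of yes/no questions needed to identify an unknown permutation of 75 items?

There are 75! = 24809140811395398091946477116594033660926243886570122837795894512655842677572867409443815424000000000000000000 permutations. Each yes/no question gives at most 1 bit, so at least ceil(log_2(24809140811395398091946477116594033660926243886570122837795894512655842677572867409443815424000000000000000000)) = 364 questions are needed.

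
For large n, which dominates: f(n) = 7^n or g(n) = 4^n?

f(n) = 7^n grows faster: (7/4)^n -> infinity since 7/4 > 1.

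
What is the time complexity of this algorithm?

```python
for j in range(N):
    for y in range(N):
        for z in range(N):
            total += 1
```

Time complexity: O(n^3).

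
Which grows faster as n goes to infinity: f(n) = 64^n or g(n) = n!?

g(n) = n! grows faster: n!/64^n -> infinity by Stirling.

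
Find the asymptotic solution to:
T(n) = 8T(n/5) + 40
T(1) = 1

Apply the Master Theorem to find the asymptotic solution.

a=8, b=5, f(n)=40. log_5(8) = 1.292. Case 1 of Master Theorem: T(n) = O(n^1.292).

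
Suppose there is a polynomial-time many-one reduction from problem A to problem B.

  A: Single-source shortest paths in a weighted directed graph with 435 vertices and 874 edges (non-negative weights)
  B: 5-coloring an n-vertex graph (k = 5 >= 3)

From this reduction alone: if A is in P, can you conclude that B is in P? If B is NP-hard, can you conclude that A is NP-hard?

A poly-time reduction A <=_p B transfers tractability DOWN (B easy => A easy) and hardness UP (A hard => B hard), not the reverse.
From A in P, the reduction alone does NOT give B in P: any problem in P trivially reduces to SAT, yet SAT is not known to be in P.
From B NP-hard, the reduction alone does NOT give A NP-hard: again, easy problems reduce to hard ones.
(Here in fact A is P and B is NP-complete.)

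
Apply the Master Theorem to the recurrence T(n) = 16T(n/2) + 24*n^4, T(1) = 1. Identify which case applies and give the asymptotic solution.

a=16, b=2, f(n)=24*n^4.
log_2(16) = 4, so n^(log_b(a)) = n^4.
f(n) = Theta(n^4), so Case 2 applies.
T(n) = Theta(n^4 log n).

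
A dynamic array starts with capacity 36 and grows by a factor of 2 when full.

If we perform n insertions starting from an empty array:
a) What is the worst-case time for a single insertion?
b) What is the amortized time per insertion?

(a) Worst-case single insertion: O(n) -- when the array is full at capacity c, the resize copies all c elements, and c can be Theta(n).
(b) Resizes happen at sizes 36, 72, 144, ... Total copy cost for n insertions: 36 + 72 + ... = O(n) (geometric series with ratio 1/2). Amortized cost per insertion: O(n)/n = O(1).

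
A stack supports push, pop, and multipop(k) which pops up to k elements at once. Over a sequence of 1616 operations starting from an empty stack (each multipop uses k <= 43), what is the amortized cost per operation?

Each element is pushed exactly once and popped at most once (whether by pop or as part of a multipop). So the total number of individual pops over the whole sequence is at most the number of pushes, which is at most 1616. Total work <= 2 * 1616, hence O(1) amortized per operation.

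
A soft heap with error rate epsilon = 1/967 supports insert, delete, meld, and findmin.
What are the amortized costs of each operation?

Soft heaps (Chazelle) allow up to an epsilon = 1/967 fraction of elements to have corrupted (raised) keys. Insert is O(log(1/epsilon)) = O(log 967) amortized -- the structure maintains heap-ordered binary trees of rank bounded by O(log(1/epsilon)). Meld concatenates root lists: O(1) amortized. Delete and findmin are O(1) amortized.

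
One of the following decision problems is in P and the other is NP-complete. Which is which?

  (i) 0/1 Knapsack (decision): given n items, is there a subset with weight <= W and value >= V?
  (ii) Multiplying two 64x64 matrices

(i) is NP-complete: reduces from Subset Sum.
(ii) is P: the schoolbook algorithm runs in O(n^3).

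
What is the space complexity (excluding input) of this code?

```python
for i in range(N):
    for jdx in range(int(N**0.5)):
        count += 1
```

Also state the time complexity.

Space complexity: O(1).
Only a constant amount of auxiliary storage is used; nothing grows with n.
Time complexity: O(n * sqrt(n)).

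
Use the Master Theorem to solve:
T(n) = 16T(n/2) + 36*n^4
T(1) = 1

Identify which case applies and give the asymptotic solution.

a=16, b=2, f(n)=36*n^4.
log_2(16) = 4, so n^(log_b(a)) = n^4.
f(n) = Theta(n^4), so Case 2 applies.
T(n) = Theta(n^4 log n).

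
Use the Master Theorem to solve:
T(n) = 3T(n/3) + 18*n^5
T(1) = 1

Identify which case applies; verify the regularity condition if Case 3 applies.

a=3, b=3, f(n)=18*n^5.
log_3(3) = 1 < 5.
f(n) = Omega(n^(1+epsilon)) for some epsilon > 0, so Case 3 is the candidate.
Regularity: a*f(n/b) = 3*18*(n/3)^5 = (3/243)*18*n^5 <= c*f(n) with c = 3/243 < 1. Satisfied.
Case 3: T(n) = Theta(n^5).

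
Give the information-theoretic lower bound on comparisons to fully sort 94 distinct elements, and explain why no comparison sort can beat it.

A comparison sort is a binary decision tree whose leaves are the 94! = 108736615665674308027365285256786601004186803580182872307497374434045199869417927630229109214583415458560865651202385340530688000000000000000000000 possible output permutations. A binary tree with L leaves has height >= ceil(log_2(L)). So any comparison sort needs >= ceil(log_2(94!)) = 486 comparisons in the worst case.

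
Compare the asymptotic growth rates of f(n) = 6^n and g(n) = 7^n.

g(n) = 7^n grows faster: (7/6)^n -> infinity since 7/6 > 1.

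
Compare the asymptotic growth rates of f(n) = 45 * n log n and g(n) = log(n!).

f(n) = 45 * n log n and g(n) = log(n!) are Theta of each other: Stirling: log(n!) = n log n - n + O(log n) = Theta(n log n); the constant 45 doesn't change the Theta class.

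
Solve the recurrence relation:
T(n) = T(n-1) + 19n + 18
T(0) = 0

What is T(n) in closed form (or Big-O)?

Dominant term in sum is 19*sum(i, i=1..n) = 19*n*(n+1)/2 = O(n^2).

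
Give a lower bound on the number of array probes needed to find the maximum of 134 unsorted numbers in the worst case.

Adversary: any unprobed cell could hold a value larger than everything seen so far. If fewer than 134 cells are probed, the adversary places the max in an unprobed cell. So all 134 cells must be examined; together with 134-1 comparisons this is tight.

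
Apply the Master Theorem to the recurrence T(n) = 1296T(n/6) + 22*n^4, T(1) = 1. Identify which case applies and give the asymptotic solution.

a=1296, b=6, f(n)=22*n^4.
log_6(1296) = 4, so n^(log_b(a)) = n^4.
f(n) = Theta(n^4), so Case 2 applies.
T(n) = Theta(n^4 log n).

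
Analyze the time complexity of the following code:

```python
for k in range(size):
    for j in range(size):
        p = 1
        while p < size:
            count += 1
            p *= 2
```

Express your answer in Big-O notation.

Time complexity: O(n^2 log n).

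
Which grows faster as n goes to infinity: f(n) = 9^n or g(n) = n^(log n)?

f(n) = 9^n grows faster: take logs: log(n^(log n)) = (log n)^2, log(9^n) = n log 9; n dominates (log n)^2.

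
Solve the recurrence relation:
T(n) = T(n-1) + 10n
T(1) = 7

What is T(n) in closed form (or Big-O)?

Unrolling: T(n) = 7 + 10*(2 + 3 + ... + n) = 7 + 10*(n(n+1)/2 - 1) = O(n^2).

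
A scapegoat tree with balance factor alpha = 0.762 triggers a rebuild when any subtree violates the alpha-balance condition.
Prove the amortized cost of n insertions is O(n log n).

Define potential Phi = c * sum of |size(left(v)) - size(right(v))| over all nodes. An insertion at depth d costs O(d) = O(log n) and increases Phi by O(log n). When a rebuild of subtree of size s occurs, it costs O(s) but reduces Phi by Omega(s). With alpha = 0.762, between rebuilds Omega(s) insertions must occur. Amortized cost per insertion: O(log n).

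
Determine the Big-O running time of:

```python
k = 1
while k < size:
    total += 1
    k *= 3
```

Time complexity: O(log n).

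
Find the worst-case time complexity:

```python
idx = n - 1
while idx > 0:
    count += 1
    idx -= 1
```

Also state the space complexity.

Time complexity: O(n).
Space complexity: O(1).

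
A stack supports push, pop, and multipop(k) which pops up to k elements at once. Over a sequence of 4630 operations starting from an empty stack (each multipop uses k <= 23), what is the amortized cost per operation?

Each element is pushed exactly once and popped at most once (whether by pop or as part of a multipop). So the total number of individual pops over the whole sequence is at most the number of pushes, which is at most 4630. Total work <= 2 * 4630, hence O(1) amortized per operation.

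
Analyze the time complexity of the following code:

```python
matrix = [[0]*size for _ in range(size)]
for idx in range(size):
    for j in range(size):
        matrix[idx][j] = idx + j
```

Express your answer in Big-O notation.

Time complexity: O(n^2).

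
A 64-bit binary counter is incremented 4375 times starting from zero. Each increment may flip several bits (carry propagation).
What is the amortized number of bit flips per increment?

Bit i flips on every 2^i-th increment, so over 4375 increments bit i flips floor(4375/2^i) times. Summing over i: total flips < 2 * 4375. Amortized: < 2 = O(1) per increment.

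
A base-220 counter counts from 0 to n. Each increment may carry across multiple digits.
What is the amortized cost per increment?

Digit at position i changes every 220^i increments. Total digit changes over n increments: n * 220/(220-1) = O(n). Amortized: O(1).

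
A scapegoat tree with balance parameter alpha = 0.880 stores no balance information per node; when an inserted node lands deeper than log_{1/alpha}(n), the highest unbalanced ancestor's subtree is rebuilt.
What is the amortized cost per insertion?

Search/insert path is O(log n). A rebuild of a subtree of size s costs O(s), but with alpha = 0.880 at least Omega(s) insertions must have occurred in that subtree since its last rebuild. Charging O(1) of the rebuild to each such insertion gives O(log n) amortized.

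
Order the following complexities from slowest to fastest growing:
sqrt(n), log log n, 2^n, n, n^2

Ordered by growth rate: log log n < sqrt(n) < n < n^2 < 2^n.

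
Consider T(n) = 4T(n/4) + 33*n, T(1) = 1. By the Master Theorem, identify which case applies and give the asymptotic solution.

a=4, b=4, f(n)=33*n.
log_4(4) = 1, so n^(log_b(a)) = n.
f(n) = Theta(n), so Case 2 applies.
T(n) = Theta(n log n).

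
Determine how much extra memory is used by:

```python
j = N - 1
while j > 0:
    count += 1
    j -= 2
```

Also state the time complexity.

Space complexity: O(1).
Only a constant amount of auxiliary storage is used; nothing grows with n.
Time complexity: O(n).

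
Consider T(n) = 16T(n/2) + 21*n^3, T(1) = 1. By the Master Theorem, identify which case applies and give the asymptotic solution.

a=16, b=2, f(n)=21*n^3.
log_2(16) = 4 > 3.
Since f(n) = O(n^3) is polynomially smaller than n^4, Case 1 applies.
T(n) = Theta(n^4).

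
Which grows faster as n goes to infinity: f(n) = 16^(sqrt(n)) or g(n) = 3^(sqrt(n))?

f(n) = 16^(sqrt(n)) grows faster: ratio is (16/3)^(sqrt(n)) -> infinity since 16/3 > 1.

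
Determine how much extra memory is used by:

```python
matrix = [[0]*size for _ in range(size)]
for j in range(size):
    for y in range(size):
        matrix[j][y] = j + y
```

Space complexity: O(n^2).
A 2D structure of size n x n is allocated.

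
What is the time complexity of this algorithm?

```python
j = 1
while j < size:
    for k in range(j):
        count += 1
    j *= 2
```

Time complexity: O(n).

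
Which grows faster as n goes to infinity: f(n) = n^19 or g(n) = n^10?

f(n) = n^19 grows faster: n^19/n^10 = n^9 -> infinity.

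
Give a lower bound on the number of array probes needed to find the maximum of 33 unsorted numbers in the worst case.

Adversary: any unprobed cell could hold a value larger than everything seen so far. If fewer than 33 cells are probed, the adversary places the max in an unprobed cell. So all 33 cells must be examined; together with 33-1 comparisons this is tight.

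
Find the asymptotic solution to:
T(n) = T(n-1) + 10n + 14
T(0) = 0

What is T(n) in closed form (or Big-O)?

Dominant term in sum is 10*sum(i, i=1..n) = 10*n*(n+1)/2 = O(n^2).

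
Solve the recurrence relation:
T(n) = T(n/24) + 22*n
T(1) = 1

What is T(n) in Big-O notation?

Geometric series: 22*n*(1 + 1/24 + 1/24^2 + ...) = O(n). T(n) = O(n).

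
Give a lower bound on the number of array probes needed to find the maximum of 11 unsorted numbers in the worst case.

Adversary: any unprobed cell could hold a value larger than everything seen so far. If fewer than 11 cells are probed, the adversary places the max in an unprobed cell. So all 11 cells must be examined; together with 11-1 comparisons this is tight.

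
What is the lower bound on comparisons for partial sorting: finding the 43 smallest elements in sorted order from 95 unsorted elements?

Finding 43 smallest of 95 in sorted order: Omega(95) to identify the 43 smallest, plus Omega(43 log 43) to sort them. Total: Omega(n + k log k).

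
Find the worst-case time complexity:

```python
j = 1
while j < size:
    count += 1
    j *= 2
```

Time complexity: O(log n).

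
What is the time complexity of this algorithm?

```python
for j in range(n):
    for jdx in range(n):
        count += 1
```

Time complexity: O(n^2).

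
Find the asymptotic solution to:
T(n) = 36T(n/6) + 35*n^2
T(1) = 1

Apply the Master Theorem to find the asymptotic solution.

a=36, b=6, f(n)=35*n^2. log_6(36) = 2. Case 2: T(n) = O(n^2 log n).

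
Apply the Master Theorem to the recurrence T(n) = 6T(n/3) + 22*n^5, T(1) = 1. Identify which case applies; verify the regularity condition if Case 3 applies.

a=6, b=3, f(n)=22*n^5.
log_3(6) = 1.631 < 5.
f(n) = Omega(n^(1.631+epsilon)) for some epsilon > 0, so Case 3 is the candidate.
Regularity: a*f(n/b) = 6*22*(n/3)^5 = (6/243)*22*n^5 <= c*f(n) with c = 6/243 < 1. Satisfied.
Case 3: T(n) = Theta(n^5).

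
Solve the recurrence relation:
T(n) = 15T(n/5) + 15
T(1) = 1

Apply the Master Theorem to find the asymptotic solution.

a=15, b=5, f(n)=15. log_5(15) = 1.683. Case 1 of Master Theorem: T(n) = O(n^1.683).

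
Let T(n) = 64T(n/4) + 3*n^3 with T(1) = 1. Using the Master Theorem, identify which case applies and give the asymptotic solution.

a=64, b=4, f(n)=3*n^3.
log_4(64) = 3, so n^(log_b(a)) = n^3.
f(n) = Theta(n^3), so Case 2 applies.
T(n) = Theta(n^3 log n).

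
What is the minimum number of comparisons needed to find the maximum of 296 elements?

Finding the maximum requires 295 comparisons. Each comparison eliminates exactly one candidate. With 296 candidates, we need 295 eliminations.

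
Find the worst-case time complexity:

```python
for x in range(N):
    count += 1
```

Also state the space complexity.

Time complexity: O(n).
Space complexity: O(1).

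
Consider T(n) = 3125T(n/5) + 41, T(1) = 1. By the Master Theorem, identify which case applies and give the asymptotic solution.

a=3125, b=5, f(n)=41.
log_5(3125) = 5 > 0.
Since f(n) = O(n^0) is polynomially smaller than n^5, Case 1 applies.
T(n) = Theta(n^5).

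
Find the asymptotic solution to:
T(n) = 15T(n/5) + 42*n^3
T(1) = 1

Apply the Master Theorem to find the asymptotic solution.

a=15, b=5, f(n)=42*n^3. log_5(15) = 1.683 < 3. Case 3: T(n) = O(n^3).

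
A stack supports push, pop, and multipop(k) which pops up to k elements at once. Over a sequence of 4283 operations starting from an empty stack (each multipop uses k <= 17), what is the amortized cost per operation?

Each element is pushed exactly once and popped at most once (whether by pop or as part of a multipop). So the total number of individual pops over the whole sequence is at most the number of pushes, which is at most 4283. Total work <= 2 * 4283, hence O(1) amortized per operation.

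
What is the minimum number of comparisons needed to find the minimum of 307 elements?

Finding the minimum requires 306 comparisons, identical reasoning to finding the maximum. Each comparison eliminates one candidate.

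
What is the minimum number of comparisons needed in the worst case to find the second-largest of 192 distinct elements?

Lower bound: finding the max needs 192-1 comparisons. By the adversary weight-doubling argument, the max must personally win >= ceil(log_2(192)) = 8 comparisons; the 2nd-largest is among those 8 losers, needing 8-1 more comparisons. Total >= 192-1 + 8-1 = 198. A balanced knockout tournament achieves this.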